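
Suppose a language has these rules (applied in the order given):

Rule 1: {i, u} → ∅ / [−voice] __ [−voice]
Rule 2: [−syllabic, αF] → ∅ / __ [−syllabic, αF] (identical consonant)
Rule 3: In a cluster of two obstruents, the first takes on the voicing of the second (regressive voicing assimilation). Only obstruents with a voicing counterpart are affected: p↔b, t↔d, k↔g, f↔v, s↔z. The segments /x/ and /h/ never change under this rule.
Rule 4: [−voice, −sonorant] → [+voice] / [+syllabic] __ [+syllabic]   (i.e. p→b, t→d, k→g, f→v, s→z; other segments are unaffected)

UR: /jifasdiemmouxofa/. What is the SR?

Rule 1 (high vowel syncope): no segment meets the environment; /jifasdiemmouxofa/ is unchanged.
Rule 2 (degemination): /mm/ is a geminate; the first /m/ deletes. /jifasdiemmouxofa/ → jifasdiemouxofa.
Rule 3 (regressive voicing assimilation): /s/ precedes the voiced obstruent /d/, so it voices to [z] by assimilation. /jifasdiemouxofa/ → jifazdiemouxofa.
Rule 4 (intervocalic voicing): /f/ is a voiceless obstruent between vowels /i/ and /a/, so it voices to [v]. /f/ is a voiceless obstruent between vowels /o/ and /a/, so it voices to [v]. /jifazdiemouxofa/ → jivazdiemouxova.

jivazdiemouxova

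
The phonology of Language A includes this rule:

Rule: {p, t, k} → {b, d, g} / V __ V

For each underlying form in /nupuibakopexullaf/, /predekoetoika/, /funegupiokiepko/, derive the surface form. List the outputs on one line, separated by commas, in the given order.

nubuibagobexullaf, predegoedoiga, funegubiogiepko

/nupuibakopexullaf/: /p/ is a voiceless stop between vowels /u/ and /u/, so it voices to [b]. /k/ is a voiceless stop between vowels /a/ and /o/, so it voices to [g]. /p/ is a voiceless stop between vowels /o/ and /e/, so it voices to [b]. → [nubuibagobexullaf].
/predekoetoika/: /k/ is a voiceless stop between vowels /e/ and /o/, so it voices to [g]. /t/ is a voiceless stop between vowels /e/ and /o/, so it voices to [d]. /k/ is a voiceless stop between vowels /i/ and /a/, so it voices to [g]. → [predegoedoiga].
/funegupiokiepko/: /p/ is a voiceless stop between vowels /u/ and /i/, so it voices to [b]. /k/ is a voiceless stop between vowels /o/ and /i/, so it voices to [g]. → [funegubiogiepko].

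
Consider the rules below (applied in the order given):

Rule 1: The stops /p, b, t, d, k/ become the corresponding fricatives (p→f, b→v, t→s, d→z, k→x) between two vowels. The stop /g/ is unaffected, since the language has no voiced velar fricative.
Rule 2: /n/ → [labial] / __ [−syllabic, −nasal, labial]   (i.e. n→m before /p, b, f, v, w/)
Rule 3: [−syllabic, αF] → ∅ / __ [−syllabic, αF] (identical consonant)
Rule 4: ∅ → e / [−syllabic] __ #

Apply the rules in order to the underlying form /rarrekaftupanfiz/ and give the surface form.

Rule 1 (intervocalic spirantization): /k/ is a stop between vowels /e/ and /a/, so it spirantizes to the fricative [x]. /p/ is a stop between vowels /u/ and /a/, so it spirantizes to the fricative [f]. /rarrekaftupanfiz/ → rarrexaftufanfiz.
Rule 2 (nasal place assimilation): /n/ precedes the labial consonant /f/, so it assimilates in place to [m]. /rarrexaftufanfiz/ → rarrexaftufamfiz.
Rule 3 (degemination): /rr/ is a geminate; the first /r/ deletes. /rarrexaftufamfiz/ → rarexaftufamfiz.
Rule 4 (final e-epenthesis): the form ends in the consonant /z/, so [e] is inserted word-finally. /rarexaftufamfiz/ → rarexaftufamfize.

rarexaftufamfize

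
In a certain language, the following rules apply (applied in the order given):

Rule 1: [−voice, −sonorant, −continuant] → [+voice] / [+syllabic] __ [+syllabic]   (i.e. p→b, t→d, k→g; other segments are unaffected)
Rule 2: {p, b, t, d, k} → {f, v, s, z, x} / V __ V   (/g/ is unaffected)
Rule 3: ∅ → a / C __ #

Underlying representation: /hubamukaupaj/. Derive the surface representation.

huvamugauvaja

Rule 1 (intervocalic voicing): /k/ is a voiceless stop between vowels /u/ and /a/, so it voices to [g]. /p/ is a voiceless stop between vowels /u/ and /a/, so it voices to [b]. /hubamukaupaj/ → hubamugaubaj.
Rule 2 (intervocalic spirantization): /b/ is a stop between vowels /u/ and /a/, so it spirantizes to the fricative [v]. /b/ is a stop between vowels /u/ and /a/, so it spirantizes to the fricative [v]. /hubamugaubaj/ → huvamugauvaj.
Rule 3 (final a-epenthesis): the form ends in the consonant /j/, so [a] is inserted word-finally. /huvamugauvaj/ → huvamugauvaja.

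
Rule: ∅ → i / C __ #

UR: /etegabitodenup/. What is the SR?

etegabitodenupi

the form ends in the consonant /p/, so [i] is inserted word-finally.
Surface form: [etegabitodenupi].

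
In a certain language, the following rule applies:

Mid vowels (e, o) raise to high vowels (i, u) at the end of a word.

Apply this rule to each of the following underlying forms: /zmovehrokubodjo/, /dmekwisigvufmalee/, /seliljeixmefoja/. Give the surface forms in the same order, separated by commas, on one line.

zmovehrokubodju, dmekwisigvufmalei, seliljeixmefoja

/zmovehrokubodjo/: /o/ is a mid vowel in word-final position, so it raises to [u]. → [zmovehrokubodju].
/dmekwisigvufmalee/: /e/ is a mid vowel in word-final position, so it raises to [i]. → [dmekwisigvufmalei].
/seliljeixmefoja/: the rule's environment is not met; surfaces unchanged as [seliljeixmefoja].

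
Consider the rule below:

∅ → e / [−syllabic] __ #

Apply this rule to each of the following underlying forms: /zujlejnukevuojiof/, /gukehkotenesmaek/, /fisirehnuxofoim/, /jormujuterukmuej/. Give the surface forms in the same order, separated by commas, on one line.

/zujlejnukevuojiof/: the form ends in the consonant /f/, so [e] is inserted word-finally. → [zujlejnukevuojiofe].
/gukehkotenesmaek/: the form ends in the consonant /k/, so [e] is inserted word-finally. → [gukehkotenesmaeke].
/fisirehnuxofoim/: the form ends in the consonant /m/, so [e] is inserted word-finally. → [fisirehnuxofoime].
/jormujuterukmuej/: the form ends in the consonant /j/, so [e] is inserted word-finally. → [jormujuterukmueje].

zujlejnukevuojiofe, gukehkotenesmaeke, fisirehnuxofoime, jormujuterukmueje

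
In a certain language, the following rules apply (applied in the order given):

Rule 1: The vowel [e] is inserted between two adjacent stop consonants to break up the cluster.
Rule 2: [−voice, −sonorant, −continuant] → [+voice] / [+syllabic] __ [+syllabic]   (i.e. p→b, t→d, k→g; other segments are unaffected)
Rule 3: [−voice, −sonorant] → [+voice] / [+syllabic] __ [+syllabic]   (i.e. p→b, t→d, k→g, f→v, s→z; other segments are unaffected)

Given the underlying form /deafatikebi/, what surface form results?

Rule 1 (stop-cluster e-epenthesis): no segment meets the environment; /deafatikebi/ is unchanged.
Rule 2 (intervocalic voicing): /t/ is a voiceless stop between vowels /a/ and /i/, so it voices to [d]. /k/ is a voiceless stop between vowels /i/ and /e/, so it voices to [g]. /deafatikebi/ → deafadigebi.
Rule 3 (intervocalic voicing): /f/ is a voiceless obstruent between vowels /a/ and /a/, so it voices to [v]. /deafadigebi/ → deavadigebi.

deavadigebi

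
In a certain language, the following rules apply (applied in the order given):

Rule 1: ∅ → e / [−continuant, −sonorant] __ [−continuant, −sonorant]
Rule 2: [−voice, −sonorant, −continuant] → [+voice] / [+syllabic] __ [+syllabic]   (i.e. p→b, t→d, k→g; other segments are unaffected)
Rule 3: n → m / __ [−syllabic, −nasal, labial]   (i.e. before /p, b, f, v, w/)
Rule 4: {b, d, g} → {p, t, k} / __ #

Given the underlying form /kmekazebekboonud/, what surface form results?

Rule 1 (stop-cluster e-epenthesis): /k/ and /b/ form a stop–stop cluster, so [e] is inserted between them. /kmekazebekboonud/ → kmekazebekeboonud.
Rule 2 (intervocalic voicing): /k/ is a voiceless stop between vowels /e/ and /a/, so it voices to [g]. /k/ is a voiceless stop between vowels /e/ and /e/, so it voices to [g]. /kmekazebekeboonud/ → kmegazebegeboonud.
Rule 3 (nasal place assimilation): no segment meets the environment; /kmegazebegeboonud/ is unchanged.
Rule 4 (final devoicing): /d/ is a voiced stop in word-final position, so it devoices to [t]. /kmegazebegeboonud/ → kmegazebegeboonut.

kmegazebegeboonut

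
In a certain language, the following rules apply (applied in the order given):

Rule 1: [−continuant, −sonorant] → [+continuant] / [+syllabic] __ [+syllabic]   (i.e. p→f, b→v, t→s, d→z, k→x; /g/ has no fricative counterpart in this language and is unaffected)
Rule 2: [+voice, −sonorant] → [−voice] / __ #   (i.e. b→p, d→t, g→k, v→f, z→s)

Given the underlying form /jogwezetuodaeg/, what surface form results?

Rule 1 (intervocalic spirantization): /t/ is a stop between vowels /e/ and /u/, so it spirantizes to the fricative [s]. /d/ is a stop between vowels /o/ and /a/, so it spirantizes to the fricative [z]. /jogwezetuodaeg/ → jogwezesuozaeg.
Rule 2 (final devoicing): /g/ is a voiced obstruent in word-final position, so it devoices to [k]. /jogwezesuozaeg/ → jogwezesuozaek.

jogwezesuozaek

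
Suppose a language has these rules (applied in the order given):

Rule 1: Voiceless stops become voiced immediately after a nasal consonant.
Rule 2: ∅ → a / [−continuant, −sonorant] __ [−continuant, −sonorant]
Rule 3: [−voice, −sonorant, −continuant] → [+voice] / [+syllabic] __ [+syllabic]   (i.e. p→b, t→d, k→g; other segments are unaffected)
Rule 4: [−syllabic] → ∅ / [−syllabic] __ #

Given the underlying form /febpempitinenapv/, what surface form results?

febabembidinenap

Rule 1 (post-nasal voicing): /p/ is a voiceless stop immediately after the nasal /m/, so it voices to [b]. /febpempitinenapv/ → febpembitinenapv.
Rule 2 (stop-cluster a-epenthesis): /b/ and /p/ form a stop–stop cluster, so [a] is inserted between them. /febpembitinenapv/ → febapembitinenapv.
Rule 3 (intervocalic voicing): /p/ is a voiceless stop between vowels /a/ and /e/, so it voices to [b]. /t/ is a voiceless stop between vowels /i/ and /i/, so it voices to [d]. /febapembitinenapv/ → febabembidinenapv.
Rule 4 (final cluster simplification): /v/ is the second consonant of a word-final cluster /pv/, so it deletes. /febabembidinenapv/ → febabembidinenap.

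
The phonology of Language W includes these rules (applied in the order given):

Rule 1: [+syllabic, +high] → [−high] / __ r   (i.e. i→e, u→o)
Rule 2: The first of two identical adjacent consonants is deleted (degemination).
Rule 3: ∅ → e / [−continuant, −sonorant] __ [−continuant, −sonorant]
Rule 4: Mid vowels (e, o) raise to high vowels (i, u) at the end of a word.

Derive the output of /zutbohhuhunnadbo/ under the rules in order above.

Rule 1 (pre-rhotic lowering): no segment meets the environment; /zutbohhuhunnadbo/ is unchanged.
Rule 2 (degemination): /hh/ is a geminate; the first /h/ deletes. /nn/ is a geminate; the first /n/ deletes. /zutbohhuhunnadbo/ → zutbohuhunadbo.
Rule 3 (stop-cluster e-epenthesis): /t/ and /b/ form a stop–stop cluster, so [e] is inserted between them. /d/ and /b/ form a stop–stop cluster, so [e] is inserted between them. /zutbohuhunadbo/ → zutebohuhunadebo.
Rule 4 (final vowel raising): /o/ is a mid vowel in word-final position, so it raises to [u]. /zutebohuhunadebo/ → zutebohuhunadebu.

zutebohuhunadebu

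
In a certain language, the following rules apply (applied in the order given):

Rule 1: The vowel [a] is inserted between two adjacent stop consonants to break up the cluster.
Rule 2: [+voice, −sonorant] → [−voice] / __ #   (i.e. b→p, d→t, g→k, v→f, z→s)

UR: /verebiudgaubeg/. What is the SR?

Rule 1 (stop-cluster a-epenthesis): /d/ and /g/ form a stop–stop cluster, so [a] is inserted between them. /verebiudgaubeg/ → verebiudagaubeg.
Rule 2 (final devoicing): /g/ is a voiced obstruent in word-final position, so it devoices to [k]. /verebiudagaubeg/ → verebiudagaubek.

verebiudagaubek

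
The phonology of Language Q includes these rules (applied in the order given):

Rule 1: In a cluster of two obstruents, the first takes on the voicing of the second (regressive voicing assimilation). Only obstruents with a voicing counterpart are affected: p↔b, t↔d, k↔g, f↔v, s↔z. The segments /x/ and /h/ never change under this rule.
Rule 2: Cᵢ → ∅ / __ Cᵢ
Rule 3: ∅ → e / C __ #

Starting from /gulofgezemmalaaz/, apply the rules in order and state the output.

gulovgezemalaaze

Rule 1 (regressive voicing assimilation): /f/ precedes the voiced obstruent /g/, so it voices to [v] by assimilation. /gulofgezemmalaaz/ → gulovgezemmalaaz.
Rule 2 (degemination): /mm/ is a geminate; the first /m/ deletes. /gulovgezemmalaaz/ → gulovgezemalaaz.
Rule 3 (final e-epenthesis): the form ends in the consonant /z/, so [e] is inserted word-finally. /gulovgezemalaaz/ → gulovgezemalaaze.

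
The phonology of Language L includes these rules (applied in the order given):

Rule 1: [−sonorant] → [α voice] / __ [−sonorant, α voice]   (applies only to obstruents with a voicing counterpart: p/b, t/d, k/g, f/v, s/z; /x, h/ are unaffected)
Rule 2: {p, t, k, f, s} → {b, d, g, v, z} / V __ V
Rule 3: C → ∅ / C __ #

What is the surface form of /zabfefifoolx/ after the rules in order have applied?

zapfevivool

Rule 1 (regressive voicing assimilation): /b/ precedes the voiceless obstruent /f/, so it devoices to [p] by assimilation. /zabfefifoolx/ → zapfefifoolx.
Rule 2 (intervocalic voicing): /f/ is a voiceless obstruent between vowels /e/ and /i/, so it voices to [v]. /f/ is a voiceless obstruent between vowels /i/ and /o/, so it voices to [v]. /zapfefifoolx/ → zapfevivoolx.
Rule 3 (final cluster simplification): /x/ is the second consonant of a word-final cluster /lx/, so it deletes. /zapfevivoolx/ → zapfevivool.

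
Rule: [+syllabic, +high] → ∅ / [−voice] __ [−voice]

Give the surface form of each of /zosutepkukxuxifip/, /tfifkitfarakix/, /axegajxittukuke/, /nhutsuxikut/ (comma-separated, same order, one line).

zostepkkxxfp, tffktfarakx, axegajxttkke, nhtsxkt

/zosutepkukxuxifip/: /u/ is a high vowel flanked by voiceless consonants /s/ and /t/, so it deletes. /u/ is a high vowel flanked by voiceless consonants /k/ and /k/, so it deletes. /u/ is a high vowel flanked by voiceless consonants /x/ and /x/, so it deletes. /i/ is a high vowel flanked by voiceless consonants /x/ and /f/, so it deletes. /i/ is a high vowel flanked by voiceless consonants /f/ and /p/, so it deletes. → [zostepkkxxfp].
/tfifkitfarakix/: /i/ is a high vowel flanked by voiceless consonants /f/ and /f/, so it deletes. /i/ is a high vowel flanked by voiceless consonants /k/ and /t/, so it deletes. /i/ is a high vowel flanked by voiceless consonants /k/ and /x/, so it deletes. → [tffktfarakx].
/axegajxittukuke/: /i/ is a high vowel flanked by voiceless consonants /x/ and /t/, so it deletes. /u/ is a high vowel flanked by voiceless consonants /t/ and /k/, so it deletes. /u/ is a high vowel flanked by voiceless consonants /k/ and /k/, so it deletes. → [axegajxttkke].
/nhutsuxikut/: /u/ is a high vowel flanked by voiceless consonants /h/ and /t/, so it deletes. /u/ is a high vowel flanked by voiceless consonants /s/ and /x/, so it deletes. /i/ is a high vowel flanked by voiceless consonants /x/ and /k/, so it deletes. /u/ is a high vowel flanked by voiceless consonants /k/ and /t/, so it deletes. → [nhtsxkt].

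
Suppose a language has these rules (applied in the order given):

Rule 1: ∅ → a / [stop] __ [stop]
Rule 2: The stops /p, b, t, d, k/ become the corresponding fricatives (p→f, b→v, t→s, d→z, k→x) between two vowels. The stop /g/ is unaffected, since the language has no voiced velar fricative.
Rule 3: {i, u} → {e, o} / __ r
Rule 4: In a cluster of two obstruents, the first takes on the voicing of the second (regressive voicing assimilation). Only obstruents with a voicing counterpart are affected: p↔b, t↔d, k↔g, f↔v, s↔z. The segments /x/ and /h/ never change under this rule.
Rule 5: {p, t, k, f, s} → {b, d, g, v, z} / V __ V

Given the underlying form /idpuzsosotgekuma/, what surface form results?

izavussozozagexuma

Rule 1 (stop-cluster a-epenthesis): /d/ and /p/ form a stop–stop cluster, so [a] is inserted between them. /t/ and /g/ form a stop–stop cluster, so [a] is inserted between them. /idpuzsosotgekuma/ → idapuzsosotagekuma.
Rule 2 (intervocalic spirantization): /d/ is a stop between vowels /i/ and /a/, so it spirantizes to the fricative [z]. /p/ is a stop between vowels /a/ and /u/, so it spirantizes to the fricative [f]. /t/ is a stop between vowels /o/ and /a/, so it spirantizes to the fricative [s]. /k/ is a stop between vowels /e/ and /u/, so it spirantizes to the fricative [x]. /idapuzsosotagekuma/ → izafuzsososagexuma.
Rule 3 (pre-rhotic lowering): no segment meets the environment; /izafuzsososagexuma/ is unchanged.
Rule 4 (regressive voicing assimilation): /z/ precedes the voiceless obstruent /s/, so it devoices to [s] by assimilation. /izafuzsososagexuma/ → izafussososagexuma.
Rule 5 (intervocalic voicing): /f/ is a voiceless obstruent between vowels /a/ and /u/, so it voices to [v]. /s/ is a voiceless obstruent between vowels /o/ and /o/, so it voices to [z]. /s/ is a voiceless obstruent between vowels /o/ and /a/, so it voices to [z]. /izafussososagexuma/ → izavussozozagexuma.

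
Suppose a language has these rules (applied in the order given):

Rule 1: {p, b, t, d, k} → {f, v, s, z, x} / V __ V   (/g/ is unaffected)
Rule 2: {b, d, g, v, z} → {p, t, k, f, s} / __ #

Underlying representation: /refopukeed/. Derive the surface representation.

Rule 1 (intervocalic spirantization): /p/ is a stop between vowels /o/ and /u/, so it spirantizes to the fricative [f]. /k/ is a stop between vowels /u/ and /e/, so it spirantizes to the fricative [x]. /refopukeed/ → refofuxeed.
Rule 2 (final devoicing): /d/ is a voiced obstruent in word-final position, so it devoices to [t]. /refofuxeed/ → refofuxeet.

refofuxeet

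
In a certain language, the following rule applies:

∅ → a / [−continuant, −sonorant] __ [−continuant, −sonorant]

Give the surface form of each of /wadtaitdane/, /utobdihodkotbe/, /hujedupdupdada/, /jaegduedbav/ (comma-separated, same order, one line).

/wadtaitdane/: /d/ and /t/ form a stop–stop cluster, so [a] is inserted between them. /t/ and /d/ form a stop–stop cluster, so [a] is inserted between them. → [wadataitadane].
/utobdihodkotbe/: /b/ and /d/ form a stop–stop cluster, so [a] is inserted between them. /d/ and /k/ form a stop–stop cluster, so [a] is inserted between them. /t/ and /b/ form a stop–stop cluster, so [a] is inserted between them. → [utobadihodakotabe].
/hujedupdupdada/: /p/ and /d/ form a stop–stop cluster, so [a] is inserted between them. /p/ and /d/ form a stop–stop cluster, so [a] is inserted between them. → [hujedupadupadada].
/jaegduedbav/: /g/ and /d/ form a stop–stop cluster, so [a] is inserted between them. /d/ and /b/ form a stop–stop cluster, so [a] is inserted between them. → [jaegaduedabav].

wadataitadane, utobadihodakotabe, hujedupadupadada, jaegaduedabav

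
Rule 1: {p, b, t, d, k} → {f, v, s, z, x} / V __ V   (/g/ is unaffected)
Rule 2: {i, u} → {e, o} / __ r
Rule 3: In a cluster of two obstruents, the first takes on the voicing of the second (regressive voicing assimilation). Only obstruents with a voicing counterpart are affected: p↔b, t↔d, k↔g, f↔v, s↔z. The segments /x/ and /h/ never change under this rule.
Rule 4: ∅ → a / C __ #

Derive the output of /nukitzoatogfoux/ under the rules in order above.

nuxidzoasokfouxa

Rule 1 (intervocalic spirantization): /k/ is a stop between vowels /u/ and /i/, so it spirantizes to the fricative [x]. /t/ is a stop between vowels /a/ and /o/, so it spirantizes to the fricative [s]. /nukitzoatogfoux/ → nuxitzoasogfoux.
Rule 2 (pre-rhotic lowering): no segment meets the environment; /nuxitzoasogfoux/ is unchanged.
Rule 3 (regressive voicing assimilation): /t/ precedes the voiced obstruent /z/, so it voices to [d] by assimilation. /g/ precedes the voiceless obstruent /f/, so it devoices to [k] by assimilation. /nuxitzoasogfoux/ → nuxidzoasokfoux.
Rule 4 (final a-epenthesis): the form ends in the consonant /x/, so [a] is inserted word-finally. /nuxidzoasokfoux/ → nuxidzoasokfouxa.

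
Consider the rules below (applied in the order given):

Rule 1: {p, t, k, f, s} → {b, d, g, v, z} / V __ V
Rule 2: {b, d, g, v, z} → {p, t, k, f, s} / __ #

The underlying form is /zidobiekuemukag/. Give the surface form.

Rule 1 (intervocalic voicing): /k/ is a voiceless obstruent between vowels /e/ and /u/, so it voices to [g]. /k/ is a voiceless obstruent between vowels /u/ and /a/, so it voices to [g]. /zidobiekuemukag/ → zidobieguemugag.
Rule 2 (final devoicing): /g/ is a voiced obstruent in word-final position, so it devoices to [k]. /zidobieguemugag/ → zidobieguemugak.

zidobieguemugak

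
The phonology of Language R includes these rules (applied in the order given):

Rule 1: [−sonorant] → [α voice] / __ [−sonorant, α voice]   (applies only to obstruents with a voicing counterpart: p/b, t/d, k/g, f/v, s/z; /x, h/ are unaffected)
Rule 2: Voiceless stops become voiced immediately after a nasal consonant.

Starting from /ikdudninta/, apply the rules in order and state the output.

Rule 1 (regressive voicing assimilation): /k/ precedes the voiced obstruent /d/, so it voices to [g] by assimilation. /ikdudninta/ → igdudninta.
Rule 2 (post-nasal voicing): /t/ is a voiceless stop immediately after the nasal /n/, so it voices to [d]. /igdudninta/ → igdudninda.

igdudninda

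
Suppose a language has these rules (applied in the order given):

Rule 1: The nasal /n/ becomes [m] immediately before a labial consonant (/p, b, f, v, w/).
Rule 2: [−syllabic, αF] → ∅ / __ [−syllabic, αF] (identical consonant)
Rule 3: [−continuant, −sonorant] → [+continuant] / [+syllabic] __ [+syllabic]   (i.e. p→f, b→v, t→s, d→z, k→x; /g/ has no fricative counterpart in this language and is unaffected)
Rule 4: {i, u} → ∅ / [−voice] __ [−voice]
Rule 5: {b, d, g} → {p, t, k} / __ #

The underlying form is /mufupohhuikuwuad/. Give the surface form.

muffohuixuwuat

Rule 1 (nasal place assimilation): no segment meets the environment; /mufupohhuikuwuad/ is unchanged.
Rule 2 (degemination): /hh/ is a geminate; the first /h/ deletes. /mufupohhuikuwuad/ → mufupohuikuwuad.
Rule 3 (intervocalic spirantization): /p/ is a stop between vowels /u/ and /o/, so it spirantizes to the fricative [f]. /k/ is a stop between vowels /i/ and /u/, so it spirantizes to the fricative [x]. /mufupohuikuwuad/ → mufufohuixuwuad.
Rule 4 (high vowel syncope): /u/ is a high vowel flanked by voiceless consonants /f/ and /f/, so it deletes. /mufufohuixuwuad/ → muffohuixuwuad.
Rule 5 (final devoicing): /d/ is a voiced stop in word-final position, so it devoices to [t]. /muffohuixuwuad/ → muffohuixuwuat.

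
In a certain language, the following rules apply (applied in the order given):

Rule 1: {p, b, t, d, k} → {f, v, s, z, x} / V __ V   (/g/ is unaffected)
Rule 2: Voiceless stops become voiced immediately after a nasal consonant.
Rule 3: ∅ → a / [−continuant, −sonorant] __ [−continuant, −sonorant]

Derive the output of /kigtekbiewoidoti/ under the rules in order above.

kigatekabiewoizosi

Rule 1 (intervocalic spirantization): /d/ is a stop between vowels /i/ and /o/, so it spirantizes to the fricative [z]. /t/ is a stop between vowels /o/ and /i/, so it spirantizes to the fricative [s]. /kigtekbiewoidoti/ → kigtekbiewoizosi.
Rule 2 (post-nasal voicing): no segment meets the environment; /kigtekbiewoizosi/ is unchanged.
Rule 3 (stop-cluster a-epenthesis): /g/ and /t/ form a stop–stop cluster, so [a] is inserted between them. /k/ and /b/ form a stop–stop cluster, so [a] is inserted between them. /kigtekbiewoizosi/ → kigatekabiewoizosi.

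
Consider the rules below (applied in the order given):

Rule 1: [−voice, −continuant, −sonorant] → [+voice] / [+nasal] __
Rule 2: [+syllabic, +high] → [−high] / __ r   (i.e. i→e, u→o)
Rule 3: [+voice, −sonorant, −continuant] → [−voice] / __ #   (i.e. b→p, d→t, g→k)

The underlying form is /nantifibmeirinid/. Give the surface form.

nandifibmeerinit

Rule 1 (post-nasal voicing): /t/ is a voiceless stop immediately after the nasal /n/, so it voices to [d]. /nantifibmeirinid/ → nandifibmeirinid.
Rule 2 (pre-rhotic lowering): /i/ is a high vowel immediately before /r/, so it lowers to [e]. /nandifibmeirinid/ → nandifibmeerinid.
Rule 3 (final devoicing): /d/ is a voiced stop in word-final position, so it devoices to [t]. /nandifibmeerinid/ → nandifibmeerinit.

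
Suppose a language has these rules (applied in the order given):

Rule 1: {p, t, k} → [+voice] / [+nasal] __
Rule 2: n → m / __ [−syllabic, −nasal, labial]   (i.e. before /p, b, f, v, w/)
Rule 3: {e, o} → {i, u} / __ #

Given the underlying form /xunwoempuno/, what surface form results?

Rule 1 (post-nasal voicing): /p/ is a voiceless stop immediately after the nasal /m/, so it voices to [b]. /xunwoempuno/ → xunwoembuno.
Rule 2 (nasal place assimilation): /n/ precedes the labial consonant /w/, so it assimilates in place to [m]. /xunwoembuno/ → xumwoembuno.
Rule 3 (final vowel raising): /o/ is a mid vowel in word-final position, so it raises to [u]. /xumwoembuno/ → xumwoembunu.

xumwoembunu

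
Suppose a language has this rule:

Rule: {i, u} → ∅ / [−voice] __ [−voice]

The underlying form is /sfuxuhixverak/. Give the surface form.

sfxhxverak

/u/ is a high vowel flanked by voiceless consonants /f/ and /x/, so it deletes.
/u/ is a high vowel flanked by voiceless consonants /x/ and /h/, so it deletes.
/i/ is a high vowel flanked by voiceless consonants /h/ and /x/, so it deletes.
Surface form: [sfxhxverak].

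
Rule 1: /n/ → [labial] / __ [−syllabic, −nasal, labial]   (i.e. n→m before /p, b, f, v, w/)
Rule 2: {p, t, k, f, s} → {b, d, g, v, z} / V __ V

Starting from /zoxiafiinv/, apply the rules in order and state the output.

zoxiaviimv

Rule 1 (nasal place assimilation): /n/ precedes the labial consonant /v/, so it assimilates in place to [m]. /zoxiafiinv/ → zoxiafiimv.
Rule 2 (intervocalic voicing): /f/ is a voiceless obstruent between vowels /a/ and /i/, so it voices to [v]. /zoxiafiimv/ → zoxiaviimv.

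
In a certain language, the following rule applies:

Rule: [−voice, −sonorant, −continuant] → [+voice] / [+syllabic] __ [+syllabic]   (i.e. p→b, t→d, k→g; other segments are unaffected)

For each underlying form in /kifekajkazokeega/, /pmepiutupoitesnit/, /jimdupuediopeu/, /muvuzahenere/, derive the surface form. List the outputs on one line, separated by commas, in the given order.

/kifekajkazokeega/: /k/ is a voiceless stop between vowels /e/ and /a/, so it voices to [g]. /k/ is a voiceless stop between vowels /o/ and /e/, so it voices to [g]. → [kifegajkazogeega].
/pmepiutupoitesnit/: /p/ is a voiceless stop between vowels /e/ and /i/, so it voices to [b]. /t/ is a voiceless stop between vowels /u/ and /u/, so it voices to [d]. /p/ is a voiceless stop between vowels /u/ and /o/, so it voices to [b]. /t/ is a voiceless stop between vowels /i/ and /e/, so it voices to [d]. → [pmebiuduboidesnit].
/jimdupuediopeu/: /p/ is a voiceless stop between vowels /u/ and /u/, so it voices to [b]. /p/ is a voiceless stop between vowels /o/ and /e/, so it voices to [b]. → [jimdubuediobeu].
/muvuzahenere/: the rule's environment is not met; surfaces unchanged as [muvuzahenere].

kifegajkazogeega, pmebiuduboidesnit, jimdubuediobeu, muvuzahenere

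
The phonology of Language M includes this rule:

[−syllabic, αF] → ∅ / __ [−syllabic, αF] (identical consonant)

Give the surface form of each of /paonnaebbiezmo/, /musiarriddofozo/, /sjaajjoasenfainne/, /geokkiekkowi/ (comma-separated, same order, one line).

/paonnaebbiezmo/: /nn/ is a geminate; the first /n/ deletes. /bb/ is a geminate; the first /b/ deletes. → [paonaebiezmo].
/musiarriddofozo/: /rr/ is a geminate; the first /r/ deletes. /dd/ is a geminate; the first /d/ deletes. → [musiaridofozo].
/sjaajjoasenfainne/: /jj/ is a geminate; the first /j/ deletes. /nn/ is a geminate; the first /n/ deletes. → [sjaajoasenfaine].
/geokkiekkowi/: /kk/ is a geminate; the first /k/ deletes. /kk/ is a geminate; the first /k/ deletes. → [geokiekowi].

paonaebiezmo, musiaridofozo, sjaajoasenfaine, geokiekowi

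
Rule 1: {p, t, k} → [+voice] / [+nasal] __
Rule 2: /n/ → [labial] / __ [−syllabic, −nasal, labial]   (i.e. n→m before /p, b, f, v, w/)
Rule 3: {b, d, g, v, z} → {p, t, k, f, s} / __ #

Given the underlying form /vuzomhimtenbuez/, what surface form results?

Rule 1 (post-nasal voicing): /t/ is a voiceless stop immediately after the nasal /m/, so it voices to [d]. /vuzomhimtenbuez/ → vuzomhimdenbuez.
Rule 2 (nasal place assimilation): /n/ precedes the labial consonant /b/, so it assimilates in place to [m]. /vuzomhimdenbuez/ → vuzomhimdembuez.
Rule 3 (final devoicing): /z/ is a voiced obstruent in word-final position, so it devoices to [s]. /vuzomhimdembuez/ → vuzomhimdembues.

vuzomhimdembues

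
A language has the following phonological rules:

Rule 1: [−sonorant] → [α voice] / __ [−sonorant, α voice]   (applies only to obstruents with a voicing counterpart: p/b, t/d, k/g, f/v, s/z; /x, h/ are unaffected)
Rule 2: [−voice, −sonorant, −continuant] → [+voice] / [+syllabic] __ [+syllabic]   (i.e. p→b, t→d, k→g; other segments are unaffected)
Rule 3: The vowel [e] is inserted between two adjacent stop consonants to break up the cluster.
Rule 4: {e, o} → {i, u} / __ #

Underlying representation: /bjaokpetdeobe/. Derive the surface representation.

bjaokepededeobi

Rule 1 (regressive voicing assimilation): /t/ precedes the voiced obstruent /d/, so it voices to [d] by assimilation. /bjaokpetdeobe/ → bjaokpeddeobe.
Rule 2 (intervocalic voicing): no segment meets the environment; /bjaokpeddeobe/ is unchanged.
Rule 3 (stop-cluster e-epenthesis): /k/ and /p/ form a stop–stop cluster, so [e] is inserted between them. /d/ and /d/ form a stop–stop cluster, so [e] is inserted between them. /bjaokpeddeobe/ → bjaokepededeobe.
Rule 4 (final vowel raising): /e/ is a mid vowel in word-final position, so it raises to [i]. /bjaokepededeobe/ → bjaokepededeobi.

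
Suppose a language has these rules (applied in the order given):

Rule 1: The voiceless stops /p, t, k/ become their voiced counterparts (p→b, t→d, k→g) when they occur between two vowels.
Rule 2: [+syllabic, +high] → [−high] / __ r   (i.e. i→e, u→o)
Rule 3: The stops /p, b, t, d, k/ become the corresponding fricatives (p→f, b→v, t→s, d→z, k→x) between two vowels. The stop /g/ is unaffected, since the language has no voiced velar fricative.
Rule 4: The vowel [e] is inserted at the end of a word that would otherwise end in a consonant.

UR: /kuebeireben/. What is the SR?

kueveerevene

Rule 1 (intervocalic voicing): no segment meets the environment; /kuebeireben/ is unchanged.
Rule 2 (pre-rhotic lowering): /i/ is a high vowel immediately before /r/, so it lowers to [e]. /kuebeireben/ → kuebeereben.
Rule 3 (intervocalic spirantization): /b/ is a stop between vowels /e/ and /e/, so it spirantizes to the fricative [v]. /b/ is a stop between vowels /e/ and /e/, so it spirantizes to the fricative [v]. /kuebeereben/ → kueveereven.
Rule 4 (final e-epenthesis): the form ends in the consonant /n/, so [e] is inserted word-finally. /kueveereven/ → kueveerevene.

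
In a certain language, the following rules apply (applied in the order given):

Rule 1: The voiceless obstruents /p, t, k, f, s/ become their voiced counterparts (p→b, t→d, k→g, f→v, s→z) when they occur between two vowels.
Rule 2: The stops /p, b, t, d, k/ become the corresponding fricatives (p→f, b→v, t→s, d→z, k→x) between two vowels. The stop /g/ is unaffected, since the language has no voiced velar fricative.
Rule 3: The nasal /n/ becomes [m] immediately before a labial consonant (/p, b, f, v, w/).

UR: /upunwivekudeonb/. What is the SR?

uvumwiveguzeomb

Rule 1 (intervocalic voicing): /p/ is a voiceless obstruent between vowels /u/ and /u/, so it voices to [b]. /k/ is a voiceless obstruent between vowels /e/ and /u/, so it voices to [g]. /upunwivekudeonb/ → ubunwivegudeonb.
Rule 2 (intervocalic spirantization): /b/ is a stop between vowels /u/ and /u/, so it spirantizes to the fricative [v]. /d/ is a stop between vowels /u/ and /e/, so it spirantizes to the fricative [z]. /ubunwivegudeonb/ → uvunwiveguzeonb.
Rule 3 (nasal place assimilation): /n/ precedes the labial consonant /w/, so it assimilates in place to [m]. /n/ precedes the labial consonant /b/, so it assimilates in place to [m]. /uvunwiveguzeonb/ → uvumwiveguzeomb.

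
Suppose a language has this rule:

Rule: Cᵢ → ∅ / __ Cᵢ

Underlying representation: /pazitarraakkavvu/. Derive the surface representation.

/rr/ is a geminate; the first /r/ deletes.
/kk/ is a geminate; the first /k/ deletes.
/vv/ is a geminate; the first /v/ deletes.
Surface form: [pazitaraakavu].

pazitaraakavu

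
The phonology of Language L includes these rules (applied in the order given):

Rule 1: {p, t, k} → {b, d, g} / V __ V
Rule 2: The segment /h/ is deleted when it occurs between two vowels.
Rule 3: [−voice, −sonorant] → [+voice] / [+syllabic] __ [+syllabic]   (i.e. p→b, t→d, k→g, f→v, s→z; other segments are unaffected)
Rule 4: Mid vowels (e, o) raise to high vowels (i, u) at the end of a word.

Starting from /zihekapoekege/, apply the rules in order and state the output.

ziegaboegegi

Rule 1 (intervocalic voicing): /k/ is a voiceless stop between vowels /e/ and /a/, so it voices to [g]. /p/ is a voiceless stop between vowels /a/ and /o/, so it voices to [b]. /k/ is a voiceless stop between vowels /e/ and /e/, so it voices to [g]. /zihekapoekege/ → zihegaboegege.
Rule 2 (intervocalic h-deletion): /h/ occurs between vowels /i/ and /e/, so it deletes. /zihegaboegege/ → ziegaboegege.
Rule 3 (intervocalic voicing): no segment meets the environment; /ziegaboegege/ is unchanged.
Rule 4 (final vowel raising): /e/ is a mid vowel in word-final position, so it raises to [i]. /ziegaboegege/ → ziegaboegegi.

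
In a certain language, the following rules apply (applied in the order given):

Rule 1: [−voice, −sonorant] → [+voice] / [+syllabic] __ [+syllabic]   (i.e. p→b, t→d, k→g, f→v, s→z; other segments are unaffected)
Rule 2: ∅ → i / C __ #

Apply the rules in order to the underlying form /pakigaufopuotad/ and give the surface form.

pagigauvobuodadi

Rule 1 (intervocalic voicing): /k/ is a voiceless obstruent between vowels /a/ and /i/, so it voices to [g]. /f/ is a voiceless obstruent between vowels /u/ and /o/, so it voices to [v]. /p/ is a voiceless obstruent between vowels /o/ and /u/, so it voices to [b]. /t/ is a voiceless obstruent between vowels /o/ and /a/, so it voices to [d]. /pakigaufopuotad/ → pagigauvobuodad.
Rule 2 (final i-epenthesis): the form ends in the consonant /d/, so [i] is inserted word-finally. /pagigauvobuodad/ → pagigauvobuodadi.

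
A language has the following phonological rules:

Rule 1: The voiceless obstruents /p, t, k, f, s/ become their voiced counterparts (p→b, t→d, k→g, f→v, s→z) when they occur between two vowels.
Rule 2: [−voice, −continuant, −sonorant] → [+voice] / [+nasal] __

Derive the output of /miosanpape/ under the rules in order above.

Rule 1 (intervocalic voicing): /s/ is a voiceless obstruent between vowels /o/ and /a/, so it voices to [z]. /p/ is a voiceless obstruent between vowels /a/ and /e/, so it voices to [b]. /miosanpape/ → miozanpabe.
Rule 2 (post-nasal voicing): /p/ is a voiceless stop immediately after the nasal /n/, so it voices to [b]. /miozanpabe/ → miozanbabe.

miozanbabe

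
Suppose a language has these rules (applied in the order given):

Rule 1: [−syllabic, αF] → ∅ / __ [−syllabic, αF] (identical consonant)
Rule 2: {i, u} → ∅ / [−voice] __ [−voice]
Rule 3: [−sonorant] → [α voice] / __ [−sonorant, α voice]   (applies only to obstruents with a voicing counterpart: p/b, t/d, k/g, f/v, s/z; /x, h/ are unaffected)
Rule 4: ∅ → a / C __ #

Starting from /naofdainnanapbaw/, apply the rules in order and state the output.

naovdainanabbawa

Rule 1 (degemination): /nn/ is a geminate; the first /n/ deletes. /naofdainnanapbaw/ → naofdainanapbaw.
Rule 2 (high vowel syncope): no segment meets the environment; /naofdainanapbaw/ is unchanged.
Rule 3 (regressive voicing assimilation): /f/ precedes the voiced obstruent /d/, so it voices to [v] by assimilation. /p/ precedes the voiced obstruent /b/, so it voices to [b] by assimilation. /naofdainanapbaw/ → naovdainanabbaw.
Rule 4 (final a-epenthesis): the form ends in the consonant /w/, so [a] is inserted word-finally. /naovdainanabbaw/ → naovdainanabbawa.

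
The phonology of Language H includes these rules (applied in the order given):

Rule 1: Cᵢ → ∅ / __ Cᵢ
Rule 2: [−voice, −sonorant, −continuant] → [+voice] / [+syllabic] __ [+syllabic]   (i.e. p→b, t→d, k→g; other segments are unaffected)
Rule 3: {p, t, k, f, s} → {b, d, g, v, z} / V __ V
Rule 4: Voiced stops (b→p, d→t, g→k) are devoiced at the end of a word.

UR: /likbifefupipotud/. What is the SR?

likbivevubibodut

Rule 1 (degemination): no segment meets the environment; /likbifefupipotud/ is unchanged.
Rule 2 (intervocalic voicing): /p/ is a voiceless stop between vowels /u/ and /i/, so it voices to [b]. /p/ is a voiceless stop between vowels /i/ and /o/, so it voices to [b]. /t/ is a voiceless stop between vowels /o/ and /u/, so it voices to [d]. /likbifefupipotud/ → likbifefubibodud.
Rule 3 (intervocalic voicing): /f/ is a voiceless obstruent between vowels /i/ and /e/, so it voices to [v]. /f/ is a voiceless obstruent between vowels /e/ and /u/, so it voices to [v]. /likbifefubibodud/ → likbivevubibodud.
Rule 4 (final devoicing): /d/ is a voiced stop in word-final position, so it devoices to [t]. /likbivevubibodud/ → likbivevubibodut.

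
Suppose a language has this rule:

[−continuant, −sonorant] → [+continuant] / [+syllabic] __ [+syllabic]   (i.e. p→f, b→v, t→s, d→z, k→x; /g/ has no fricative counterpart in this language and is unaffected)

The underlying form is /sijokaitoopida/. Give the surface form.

/k/ is a stop between vowels /o/ and /a/, so it spirantizes to the fricative [x].
/t/ is a stop between vowels /i/ and /o/, so it spirantizes to the fricative [s].
/p/ is a stop between vowels /o/ and /i/, so it spirantizes to the fricative [f].
/d/ is a stop between vowels /i/ and /a/, so it spirantizes to the fricative [z].
Surface form: [sijoxaisoofiza].

sijoxaisoofiza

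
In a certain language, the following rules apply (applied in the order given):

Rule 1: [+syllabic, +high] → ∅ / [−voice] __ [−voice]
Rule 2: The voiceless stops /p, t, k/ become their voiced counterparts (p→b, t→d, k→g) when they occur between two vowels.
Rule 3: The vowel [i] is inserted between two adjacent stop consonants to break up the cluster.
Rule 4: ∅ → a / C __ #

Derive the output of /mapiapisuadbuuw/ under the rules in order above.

Rule 1 (high vowel syncope): /i/ is a high vowel flanked by voiceless consonants /p/ and /s/, so it deletes. /mapiapisuadbuuw/ → mapiapsuadbuuw.
Rule 2 (intervocalic voicing): /p/ is a voiceless stop between vowels /a/ and /i/, so it voices to [b]. /mapiapsuadbuuw/ → mabiapsuadbuuw.
Rule 3 (stop-cluster i-epenthesis): /d/ and /b/ form a stop–stop cluster, so [i] is inserted between them. /mabiapsuadbuuw/ → mabiapsuadibuuw.
Rule 4 (final a-epenthesis): the form ends in the consonant /w/, so [a] is inserted word-finally. /mabiapsuadibuuw/ → mabiapsuadibuuwa.

mabiapsuadibuuwa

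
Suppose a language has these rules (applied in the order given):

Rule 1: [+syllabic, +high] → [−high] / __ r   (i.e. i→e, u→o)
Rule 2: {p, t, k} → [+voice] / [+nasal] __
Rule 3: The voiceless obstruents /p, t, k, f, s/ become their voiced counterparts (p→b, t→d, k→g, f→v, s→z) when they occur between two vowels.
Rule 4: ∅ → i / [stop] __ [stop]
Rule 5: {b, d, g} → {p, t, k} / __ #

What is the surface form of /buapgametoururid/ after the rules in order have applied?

buapigamedoororit

Rule 1 (pre-rhotic lowering): /u/ is a high vowel immediately before /r/, so it lowers to [o]. /u/ is a high vowel immediately before /r/, so it lowers to [o]. /buapgametoururid/ → buapgametoororid.
Rule 2 (post-nasal voicing): no segment meets the environment; /buapgametoororid/ is unchanged.
Rule 3 (intervocalic voicing): /t/ is a voiceless obstruent between vowels /e/ and /o/, so it voices to [d]. /buapgametoororid/ → buapgamedoororid.
Rule 4 (stop-cluster i-epenthesis): /p/ and /g/ form a stop–stop cluster, so [i] is inserted between them. /buapgamedoororid/ → buapigamedoororid.
Rule 5 (final devoicing): /d/ is a voiced stop in word-final position, so it devoices to [t]. /buapigamedoororid/ → buapigamedoororit.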